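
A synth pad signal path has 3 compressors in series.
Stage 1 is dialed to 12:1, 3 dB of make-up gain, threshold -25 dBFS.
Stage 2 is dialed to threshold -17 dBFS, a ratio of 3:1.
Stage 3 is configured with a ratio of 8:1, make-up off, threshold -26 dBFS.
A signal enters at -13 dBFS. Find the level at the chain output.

-25.375 dBFS

Stage 1: -13 dBFS is 12 dB over -25 dBFS; at 12:1 that becomes 1 dB over, giving -24 dBFS; +3 dB make-up → -21 dBFS.
Stage 2: below threshold (-21 ≤ -17); passes unchanged; output -21 dBFS.
Stage 3: -21 dBFS is 5 dB over -26 dBFS; at 8:1 that becomes 0.625 dB over, giving -25.375 dBFS.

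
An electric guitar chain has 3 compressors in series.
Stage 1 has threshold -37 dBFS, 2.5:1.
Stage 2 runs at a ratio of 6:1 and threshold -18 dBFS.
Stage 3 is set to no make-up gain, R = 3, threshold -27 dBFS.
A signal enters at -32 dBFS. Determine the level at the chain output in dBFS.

-35 dBFS

Stage 1: -32 dBFS is 5 dB over -37 dBFS; at 2.5:1 that becomes 2 dB over, giving -35 dBFS.
Stage 2: -35 dBFS is at or below the -18 dBFS threshold — no compression; output -35 dBFS.
Stage 3: -35 dBFS is at or below the -27 dBFS threshold — no compression; output -35 dBFS.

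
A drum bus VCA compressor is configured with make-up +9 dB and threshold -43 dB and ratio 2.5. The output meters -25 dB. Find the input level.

Before make-up, the level was -25 − 9 = -34 dB.
That's 9 dB above the -43 dB threshold.
Input overshoot = R × output overshoot = 22.5 dB → input = -43 + 22.5 = -20.5 dB.

-20.5 dB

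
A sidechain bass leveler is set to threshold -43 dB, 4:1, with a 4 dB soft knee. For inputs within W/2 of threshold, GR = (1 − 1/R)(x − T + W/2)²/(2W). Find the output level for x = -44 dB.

-44.09375 dB

x − T + W/2 = -44 − (-43) + 2 = 1.
GR = (1 − 1/4) × 1² / 8 = 0.75 × 1 / 8 = 0.09375 dB.
Output = -44 − 0.09375 = -44.09375 dB.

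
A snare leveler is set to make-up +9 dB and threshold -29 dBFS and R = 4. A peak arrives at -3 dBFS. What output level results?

-3 dBFS sits 26 dB over threshold.
The 26 dB excess becomes 6.5 dB after 4:1 reduction.
Output = -29 + 6.5 = -22.5 dBFS; make-up adds 9 dB, giving -13.5 dBFS.

-13.5 dBFS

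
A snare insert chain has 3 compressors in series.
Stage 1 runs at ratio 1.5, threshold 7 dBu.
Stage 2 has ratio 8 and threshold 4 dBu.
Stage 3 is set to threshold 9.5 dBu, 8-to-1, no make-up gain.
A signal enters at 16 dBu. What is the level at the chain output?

5.125 dBu

Stage 1: 9 dB above 7 dBu, reduced 1.5:1 to 6 dB above → 13 dBu.
Stage 2: 13 dBu is 9 dB over 4 dBu; at 8:1 that becomes 1.125 dB over, giving 5.125 dBu.
Stage 3: 5.125 dBu is at or below the 9.5 dBu threshold — no compression; output 5.125 dBu.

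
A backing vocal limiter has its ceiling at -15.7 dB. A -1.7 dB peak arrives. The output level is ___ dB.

The limiter clamps the peak to its -15.7 dB ceiling.

-15.7 dB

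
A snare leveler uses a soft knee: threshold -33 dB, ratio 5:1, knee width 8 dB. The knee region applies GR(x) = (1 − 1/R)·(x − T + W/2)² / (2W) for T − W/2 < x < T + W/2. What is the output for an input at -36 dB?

-36.05 dB

x − T + W/2 = -36 − (-33) + 4 = 1.
GR = (1 − 1/5) × 1² / 16 = 0.8 × 1 / 16 = 0.05 dB.
Output = -36 − 0.05 = -36.05 dB.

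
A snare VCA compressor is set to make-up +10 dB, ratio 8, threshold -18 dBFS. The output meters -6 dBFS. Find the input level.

-2 dBFS

Before make-up, the level was -6 − 10 = -16 dBFS.
The compressed level sits -16 − (-18) = 2 dB over threshold.
Input overshoot = R × output overshoot = 16 dB → input = -18 + 16 = -2 dBFS.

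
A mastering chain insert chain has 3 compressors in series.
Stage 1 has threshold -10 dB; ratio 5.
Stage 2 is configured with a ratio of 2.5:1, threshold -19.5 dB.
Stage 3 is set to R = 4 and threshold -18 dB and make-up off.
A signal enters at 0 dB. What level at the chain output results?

Stage 1: 0 dB is 10 dB over -10 dB; at 5:1 that becomes 2 dB over, giving -8 dB.
Stage 2: -8 dB is 11.5 dB over -19.5 dB; at 2.5:1 that becomes 4.6 dB over, giving -14.9 dB.
Stage 3: -14.9 dB is 3.1 dB over -18 dB; at 4:1 that becomes 0.775 dB over, giving -17.225 dB.

-17.225 dB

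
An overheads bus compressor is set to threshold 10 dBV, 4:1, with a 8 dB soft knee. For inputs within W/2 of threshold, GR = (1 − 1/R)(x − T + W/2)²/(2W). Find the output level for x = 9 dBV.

x − T + W/2 = 9 − 10 + 4 = 3.
GR = (1 − 1/4) × 3² / 16 = 0.75 × 9 / 16 = 0.421875 dB.
Output = 9 − 0.421875 = 8.578125 dBV.

8.578125 dBV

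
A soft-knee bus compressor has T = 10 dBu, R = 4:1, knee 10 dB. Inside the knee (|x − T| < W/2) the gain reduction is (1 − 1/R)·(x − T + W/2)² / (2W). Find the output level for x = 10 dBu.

9.0625 dBu

x − T + W/2 = 10 − 10 + 5 = 5.
GR = (1 − 1/4) × 5² / 20 = 0.75 × 25 / 20 = 0.9375 dB.
Output = 10 − 0.9375 = 9.0625 dBu.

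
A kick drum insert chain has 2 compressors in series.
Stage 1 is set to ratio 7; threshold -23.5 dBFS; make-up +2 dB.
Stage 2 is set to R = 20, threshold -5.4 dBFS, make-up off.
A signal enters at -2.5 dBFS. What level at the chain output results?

-18.5 dBFS

Stage 1: 21 dB above -23.5 dBFS, reduced 7:1 to 3 dB above → -20.5 dBFS; +2 dB make-up → -18.5 dBFS.
Stage 2: -18.5 dBFS is at or below the -5.4 dBFS threshold — no compression; output -18.5 dBFS.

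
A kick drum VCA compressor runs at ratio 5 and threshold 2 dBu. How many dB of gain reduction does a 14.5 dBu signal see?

10 dB

Overshoot = 14.5 − 2 = 12.5 dB.
A 5:1 ratio leaves 2.5 dB of that excess.
So the signal is attenuated by 12.5 − 2.5 = 10 dB.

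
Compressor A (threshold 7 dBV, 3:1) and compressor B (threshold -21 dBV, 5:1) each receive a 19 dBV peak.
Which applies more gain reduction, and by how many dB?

B, by 24 dB

A: GR = 12 − 12/3 = 8 dB.
B: GR = 40 − 40/5 = 32 dB.
Difference: 24 dB in favour of B.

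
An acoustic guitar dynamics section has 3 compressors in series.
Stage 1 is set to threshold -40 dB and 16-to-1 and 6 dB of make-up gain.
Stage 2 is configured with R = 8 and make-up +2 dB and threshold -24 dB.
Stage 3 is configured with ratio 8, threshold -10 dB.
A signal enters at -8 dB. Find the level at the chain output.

-30 dB

Stage 1: -8 dB is 32 dB over -40 dB; at 16:1 that becomes 2 dB over, giving -38 dB; +6 dB make-up → -32 dB.
Stage 2: -32 dB ≤ -24 dB, so stage 2 doesn't engage; make-up brings it to -30 dB.
Stage 3: below threshold (-30 ≤ -10); passes unchanged; output -30 dB.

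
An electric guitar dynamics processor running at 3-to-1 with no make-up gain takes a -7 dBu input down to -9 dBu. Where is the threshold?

Gain reduction = -7 − (-9) = 2 dB; output overshoot = GR / (R − 1) = 2 / 2 = 1 dB.
Threshold = output − output overshoot = -9 − 1 = -10 dBu.

-10 dBu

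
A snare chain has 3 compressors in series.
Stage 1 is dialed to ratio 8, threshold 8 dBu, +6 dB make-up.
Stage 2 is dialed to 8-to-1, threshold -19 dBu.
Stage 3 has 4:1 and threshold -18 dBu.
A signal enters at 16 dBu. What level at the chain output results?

-17.1875 dBu

Stage 1: 8 dB above 8 dBu, reduced 8:1 to 1 dB above → 9 dBu; +6 dB make-up → 15 dBu.
Stage 2: overshoot 34 dB → 34/8 = 4.25 dB → -14.75 dBu.
Stage 3: 3.25 dB above -18 dBu, reduced 4:1 to 0.8125 dB above → -17.1875 dBu.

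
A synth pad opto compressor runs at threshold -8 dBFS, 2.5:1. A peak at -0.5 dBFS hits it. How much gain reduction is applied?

4.5 dB

The signal is 7.5 dB above threshold.
A 2.5:1 ratio leaves 3 dB of that excess.
GR = overshoot in − overshoot out = 7.5 − 3 = 4.5 dB.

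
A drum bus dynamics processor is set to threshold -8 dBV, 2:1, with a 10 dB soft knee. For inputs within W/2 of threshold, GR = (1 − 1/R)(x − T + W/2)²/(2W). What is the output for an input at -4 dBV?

x − T + W/2 = -4 − (-8) + 5 = 9.
GR = (1 − 1/2) × 9² / 20 = 0.5 × 81 / 20 = 2.025 dB.
Output = -4 − 2.025 = -6.025 dBV.

-6.025 dBV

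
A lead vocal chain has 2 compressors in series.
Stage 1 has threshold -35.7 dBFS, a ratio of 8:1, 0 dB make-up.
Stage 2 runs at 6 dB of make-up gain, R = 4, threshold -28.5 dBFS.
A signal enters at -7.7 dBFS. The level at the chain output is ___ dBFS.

-26.2 dBFS

Stage 1: 28 dB above -35.7 dBFS, reduced 8:1 to 3.5 dB above → -32.2 dBFS.
Stage 2: below threshold (-32.2 ≤ -28.5); passes unchanged; make-up brings it to -26.2 dBFS.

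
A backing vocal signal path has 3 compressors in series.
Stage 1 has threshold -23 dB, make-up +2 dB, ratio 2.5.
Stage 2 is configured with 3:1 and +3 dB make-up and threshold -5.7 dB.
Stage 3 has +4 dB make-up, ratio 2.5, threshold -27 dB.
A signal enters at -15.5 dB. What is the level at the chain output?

-18.2 dB

Stage 1: 7.5 dB above -23 dB, reduced 2.5:1 to 3 dB above → -20 dB; +2 dB make-up → -18 dB.
Stage 2: -18 dB is at or below the -5.7 dB threshold — no compression; make-up brings it to -15 dB.
Stage 3: 12 dB above -27 dB, reduced 2.5:1 to 4.8 dB above → -22.2 dB; +4 dB make-up → -18.2 dB.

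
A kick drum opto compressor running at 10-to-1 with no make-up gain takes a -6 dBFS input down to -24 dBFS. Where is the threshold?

-26 dBFS

Input is 20 dB above T (since output overshoot × R = input overshoot: (-24 − T)·10 = -6 − T gives T = -26 dBFS).
Check: -26 + (-6 − (-26))/10 = -26 + 2 = -24 dBFS. ✓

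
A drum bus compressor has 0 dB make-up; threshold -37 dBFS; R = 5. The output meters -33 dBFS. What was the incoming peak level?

The compressed level sits -33 − (-37) = 4 dB over threshold.
Before 5:1 compression the overshoot was 4 × 5 = 20 dB, so input = -37 + 20 = -17 dBFS.

-17 dBFS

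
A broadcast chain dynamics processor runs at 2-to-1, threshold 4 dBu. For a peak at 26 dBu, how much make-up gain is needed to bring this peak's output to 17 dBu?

Overshoot 22 dB → 22/2 = 11 dB after compression, so the compressed level is 4 + 11 = 15 dBu.
Make-up = target − compressed = 17 − 15 = 2 dB.

2 dB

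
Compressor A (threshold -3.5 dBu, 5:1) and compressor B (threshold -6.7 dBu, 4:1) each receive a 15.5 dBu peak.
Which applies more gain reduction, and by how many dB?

B, by 1.45 dB

A: overshoot 19 dB → output overshoot 3.8 dB → GR 15.2 dB.
B: overshoot 22.2 dB → output overshoot 5.55 dB → GR 16.65 dB.
B reduces 1.45 dB more.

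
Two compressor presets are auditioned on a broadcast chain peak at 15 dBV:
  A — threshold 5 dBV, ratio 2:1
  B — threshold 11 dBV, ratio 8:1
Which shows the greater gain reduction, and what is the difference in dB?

A: 10 dB over, compressed to 5 dB over, so 5 dB of GR.
B: 4 dB over, compressed to 0.5 dB over, so 3.5 dB of GR.
A reduces 1.5 dB more.

A, by 1.5 dB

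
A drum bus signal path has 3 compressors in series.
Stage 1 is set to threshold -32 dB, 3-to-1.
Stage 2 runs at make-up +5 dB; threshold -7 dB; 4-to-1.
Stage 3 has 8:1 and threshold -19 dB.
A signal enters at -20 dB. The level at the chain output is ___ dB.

-23 dB

Stage 1: -20 dB is 12 dB over -32 dB; at 3:1 that becomes 4 dB over, giving -28 dB.
Stage 2: -28 dB is at or below the -7 dB threshold — no compression; make-up brings it to -23 dB.
Stage 3: -23 dB ≤ -19 dB, so stage 3 doesn't engage; output -23 dB.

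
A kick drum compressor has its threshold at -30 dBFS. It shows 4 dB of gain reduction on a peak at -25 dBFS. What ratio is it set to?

5:1

Input overshoot = -25 − (-30) = 5 dB.
Output overshoot = 5 − 4 = 1 dB.
Ratio = input overshoot / output overshoot = 5 / 1 = 5.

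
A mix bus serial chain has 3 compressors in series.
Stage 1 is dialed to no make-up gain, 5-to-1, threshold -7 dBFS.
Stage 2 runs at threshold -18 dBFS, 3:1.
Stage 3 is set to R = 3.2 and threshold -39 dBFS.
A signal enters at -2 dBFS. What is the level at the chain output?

Stage 1: overshoot 5 dB → 5/5 = 1 dB → -6 dBFS.
Stage 2: overshoot 12 dB → 12/3 = 4 dB → -14 dBFS.
Stage 3: 25 dB above -39 dBFS, reduced 3.2:1 to 7.8125 dB above → -31.1875 dBFS.

-31.1875 dBFS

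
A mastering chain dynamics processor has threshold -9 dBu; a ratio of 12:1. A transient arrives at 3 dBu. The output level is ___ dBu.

Overshoot: 3 − (-9) = 12 dB.
12:1 compression reduces that to 12/12 = 1 dB over.
Output = -9 + 1 = -8 dBu.

-8 dBu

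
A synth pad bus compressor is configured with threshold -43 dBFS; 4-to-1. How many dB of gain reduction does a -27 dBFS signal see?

12 dB

The signal is 16 dB above threshold.
A 4:1 ratio leaves 4 dB of that excess.
GR = overshoot in − overshoot out = 16 − 4 = 12 dB.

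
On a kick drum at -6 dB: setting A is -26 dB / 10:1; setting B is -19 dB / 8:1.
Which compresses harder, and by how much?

A: GR = 20 − 20/10 = 18 dB.
B: GR = 13 − 13/8 = 11.375 dB.
A reduces 6.625 dB more.

A, by 6.625 dB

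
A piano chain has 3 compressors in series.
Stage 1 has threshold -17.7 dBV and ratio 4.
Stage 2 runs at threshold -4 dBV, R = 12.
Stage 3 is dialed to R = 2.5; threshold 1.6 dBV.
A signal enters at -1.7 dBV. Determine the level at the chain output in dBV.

-13.7 dBV

Stage 1: -1.7 dBV is 16 dB over -17.7 dBV; at 4:1 that becomes 4 dB over, giving -13.7 dBV.
Stage 2: -13.7 dBV is at or below the -4 dBV threshold — no compression; output -13.7 dBV.
Stage 3: -13.7 dBV ≤ 1.6 dBV, so stage 3 doesn't engage; output -13.7 dBV.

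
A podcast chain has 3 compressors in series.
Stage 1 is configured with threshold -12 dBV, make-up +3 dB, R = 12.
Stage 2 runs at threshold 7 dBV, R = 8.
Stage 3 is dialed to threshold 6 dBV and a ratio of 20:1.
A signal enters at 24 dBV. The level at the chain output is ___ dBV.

Stage 1: 24 dBV is 36 dB over -12 dBV; at 12:1 that becomes 3 dB over, giving -9 dBV; +3 dB make-up → -6 dBV.
Stage 2: below threshold (-6 ≤ 7); passes unchanged; output -6 dBV.
Stage 3: -6 dBV is at or below the 6 dBV threshold — no compression; output -6 dBV.

-6 dBV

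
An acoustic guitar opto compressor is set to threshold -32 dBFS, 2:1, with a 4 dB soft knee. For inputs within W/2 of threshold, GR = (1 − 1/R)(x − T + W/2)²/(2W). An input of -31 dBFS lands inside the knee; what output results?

x − T + W/2 = -31 − (-32) + 2 = 3.
GR = (1 − 1/2) × 3² / 8 = 0.5 × 9 / 8 = 0.5625 dB.
Output = -31 − 0.5625 = -31.5625 dBFS.

-31.5625 dBFS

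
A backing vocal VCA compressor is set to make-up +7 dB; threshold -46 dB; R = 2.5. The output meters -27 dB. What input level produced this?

-16 dB

Before make-up, the level was -27 − 7 = -34 dB.
That's 12 dB above the -46 dB threshold.
Before 2.5:1 compression the overshoot was 12 × 2.5 = 30 dB, so input = -46 + 30 = -16 dB.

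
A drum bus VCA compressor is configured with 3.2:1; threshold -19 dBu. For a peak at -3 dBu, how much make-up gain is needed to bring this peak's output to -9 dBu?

5 dB

The peak compresses to -19 + 16/3.2 = -14 dBu.
To reach -9 dBu requires -9 − (-14) = 5 dB of make-up.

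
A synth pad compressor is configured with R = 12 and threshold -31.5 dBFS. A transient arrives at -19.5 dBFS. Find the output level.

-30.5 dBFS

The input is 12 dB above the -31.5 dBFS threshold.
12:1 compression reduces that to 12/12 = 1 dB over.
So the level is -31.5 + 1 = -30.5 dBFS.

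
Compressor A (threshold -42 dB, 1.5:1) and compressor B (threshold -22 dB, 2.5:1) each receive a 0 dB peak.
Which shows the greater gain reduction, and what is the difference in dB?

A, by 0.8 dB

A: 42 dB over, compressed to 28 dB over, so 14 dB of GR.
B: 22 dB over, compressed to 8.8 dB over, so 13.2 dB of GR.
A reduces 0.8 dB more.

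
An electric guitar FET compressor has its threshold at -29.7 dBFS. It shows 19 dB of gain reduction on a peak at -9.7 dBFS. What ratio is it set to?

20:1

Input overshoot = -9.7 − (-29.7) = 20 dB.
Output overshoot = 20 − 19 = 1 dB.
Ratio = input overshoot / output overshoot = 20 / 1 = 20.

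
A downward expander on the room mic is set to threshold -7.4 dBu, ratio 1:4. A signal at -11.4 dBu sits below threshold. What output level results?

Undershoot = (-7.4) − (-11.4) = 4 dB.
At 1:4, that expands to 16 dB under threshold.
Output = -7.4 − 16 = -23.4 dBu.

-23.4 dBu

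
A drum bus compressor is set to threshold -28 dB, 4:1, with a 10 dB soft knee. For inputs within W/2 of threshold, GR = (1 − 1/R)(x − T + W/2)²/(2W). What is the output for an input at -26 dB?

x − T + W/2 = -26 − (-28) + 5 = 7.
GR = (1 − 1/4) × 7² / 20 = 0.75 × 49 / 20 = 1.8375 dB.
Output = -26 − 1.8375 = -27.8375 dB.

-27.8375 dB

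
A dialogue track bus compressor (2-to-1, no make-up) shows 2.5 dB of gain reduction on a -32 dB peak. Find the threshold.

Gain reduction = -32 − (-34.5) = 2.5 dB; output overshoot = GR / (R − 1) = 2.5 / 1 = 2.5 dB.
Threshold = output − output overshoot = -34.5 − 2.5 = -37 dB.

-37 dB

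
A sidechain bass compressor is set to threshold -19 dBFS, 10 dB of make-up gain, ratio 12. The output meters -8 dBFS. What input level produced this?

-7 dBFS

Stripping the +10 dB make-up gives -18 dBFS at the gain stage.
The compressed level sits -18 − (-19) = 1 dB over threshold.
Before 12:1 compression the overshoot was 1 × 12 = 12 dB, so input = -19 + 12 = -7 dBFS.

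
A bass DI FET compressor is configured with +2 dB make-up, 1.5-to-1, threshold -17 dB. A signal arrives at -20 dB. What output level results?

-20 dB is 3 dB below the -17 dB threshold, so no gain reduction is applied.
Make-up gain adds 2 dB: -20 + 2 = -18 dB.

-18 dB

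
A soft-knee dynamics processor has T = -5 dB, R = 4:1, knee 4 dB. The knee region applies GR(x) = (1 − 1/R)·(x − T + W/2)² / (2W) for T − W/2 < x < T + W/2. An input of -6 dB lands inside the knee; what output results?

x − T + W/2 = -6 − (-5) + 2 = 1.
GR = (1 − 1/4) × 1² / 8 = 0.75 × 1 / 8 = 0.09375 dB.
Output = -6 − 0.09375 = -6.09375 dB.

-6.09375 dB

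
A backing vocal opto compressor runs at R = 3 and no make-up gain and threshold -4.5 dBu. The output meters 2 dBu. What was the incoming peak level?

Post-compression overshoot = 2 − (-4.5) = 6.5 dB.
Input overshoot = R × output overshoot = 19.5 dB → input = -4.5 + 19.5 = 15 dBu.

15 dBu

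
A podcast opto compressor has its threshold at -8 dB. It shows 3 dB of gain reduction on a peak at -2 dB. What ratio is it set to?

2:1

Input overshoot = -2 − (-8) = 6 dB.
Output overshoot = 6 − 3 = 3 dB.
Ratio = input overshoot / output overshoot = 6 / 3 = 2.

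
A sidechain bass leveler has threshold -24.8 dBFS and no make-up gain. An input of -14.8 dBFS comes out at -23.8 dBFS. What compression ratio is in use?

Input overshoot = -14.8 − (-24.8) = 10 dB; output overshoot = -23.8 − (-24.8) = 1 dB.
Ratio = 10 / 1 = 10.

10:1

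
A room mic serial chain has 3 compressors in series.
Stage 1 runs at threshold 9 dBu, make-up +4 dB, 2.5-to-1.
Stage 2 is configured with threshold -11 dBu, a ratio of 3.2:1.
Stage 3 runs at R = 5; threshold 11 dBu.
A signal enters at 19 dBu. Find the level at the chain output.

Stage 1: 19 dBu is 10 dB over 9 dBu; at 2.5:1 that becomes 4 dB over, giving 13 dBu; +4 dB make-up → 17 dBu.
Stage 2: 17 dBu is 28 dB over -11 dBu; at 3.2:1 that becomes 8.75 dB over, giving -2.25 dBu.
Stage 3: -2.25 dBu ≤ 11 dBu, so stage 3 doesn't engage; output -2.25 dBu.

-2.25 dBu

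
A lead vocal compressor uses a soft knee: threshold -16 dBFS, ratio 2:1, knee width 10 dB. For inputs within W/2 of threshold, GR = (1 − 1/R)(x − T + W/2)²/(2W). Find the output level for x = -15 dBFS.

x − T + W/2 = -15 − (-16) + 5 = 6.
GR = (1 − 1/2) × 6² / 20 = 0.5 × 36 / 20 = 0.9 dB.
Output = -15 − 0.9 = -15.9 dBFS.

-15.9 dBFS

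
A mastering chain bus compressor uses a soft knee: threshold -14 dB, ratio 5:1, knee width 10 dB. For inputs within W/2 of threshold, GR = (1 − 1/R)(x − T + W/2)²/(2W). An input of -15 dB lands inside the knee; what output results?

-15.64 dB

x − T + W/2 = -15 − (-14) + 5 = 4.
GR = (1 − 1/5) × 4² / 20 = 0.8 × 16 / 20 = 0.64 dB.
Output = -15 − 0.64 = -15.64 dB.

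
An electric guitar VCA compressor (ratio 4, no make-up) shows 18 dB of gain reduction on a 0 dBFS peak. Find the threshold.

Gain reduction = 0 − (-18) = 18 dB; output overshoot = GR / (R − 1) = 18 / 3 = 6 dB.
Threshold = output − output overshoot = -18 − 6 = -24 dBFS.

-24 dBFS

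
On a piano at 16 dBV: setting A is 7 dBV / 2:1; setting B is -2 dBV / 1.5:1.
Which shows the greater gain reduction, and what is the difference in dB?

A: 9 dB over, compressed to 4.5 dB over, so 4.5 dB of GR.
B: 18 dB over, compressed to 12 dB over, so 6 dB of GR.
Difference: 1.5 dB in favour of B.

B, by 1.5 dB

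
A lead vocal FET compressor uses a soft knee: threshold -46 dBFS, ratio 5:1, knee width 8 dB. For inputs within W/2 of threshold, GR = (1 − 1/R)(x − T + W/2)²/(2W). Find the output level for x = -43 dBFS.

-45.45 dBFS

x − T + W/2 = -43 − (-46) + 4 = 7.
GR = (1 − 1/5) × 7² / 16 = 0.8 × 49 / 16 = 2.45 dB.
Output = -43 − 2.45 = -45.45 dBFS.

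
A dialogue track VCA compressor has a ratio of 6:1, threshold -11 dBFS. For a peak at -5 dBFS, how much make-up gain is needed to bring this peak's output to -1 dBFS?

The peak compresses to -11 + 6/6 = -10 dBFS.
To reach -1 dBFS requires -1 − (-10) = 9 dB of make-up.

9 dB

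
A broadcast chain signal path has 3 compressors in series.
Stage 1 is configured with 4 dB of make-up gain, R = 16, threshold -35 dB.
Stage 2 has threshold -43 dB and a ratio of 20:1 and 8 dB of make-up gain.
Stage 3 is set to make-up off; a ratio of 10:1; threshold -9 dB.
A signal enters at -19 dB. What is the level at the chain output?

Stage 1: overshoot 16 dB → 16/16 = 1 dB → -34 dB; +4 dB make-up → -30 dB.
Stage 2: overshoot 13 dB → 13/20 = 0.65 dB → -42.35 dB; +8 dB make-up → -34.35 dB.
Stage 3: below threshold (-34.35 ≤ -9); passes unchanged; output -34.35 dB.

-34.35 dB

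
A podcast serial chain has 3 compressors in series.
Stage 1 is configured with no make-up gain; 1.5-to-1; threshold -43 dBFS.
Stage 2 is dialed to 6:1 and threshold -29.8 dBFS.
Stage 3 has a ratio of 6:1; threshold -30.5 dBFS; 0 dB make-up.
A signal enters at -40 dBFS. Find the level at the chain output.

Stage 1: overshoot 3 dB → 3/1.5 = 2 dB → -41 dBFS.
Stage 2: -41 dBFS is at or below the -29.8 dBFS threshold — no compression; output -41 dBFS.
Stage 3: below threshold (-41 ≤ -30.5); passes unchanged; output -41 dBFS.

-41 dBFS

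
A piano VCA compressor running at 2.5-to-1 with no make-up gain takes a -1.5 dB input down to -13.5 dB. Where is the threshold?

-21.5 dB

Let T be the threshold. Output overshoot = (input overshoot)/R, so -13.5 − T = (-1.5 − T)/2.5.
2.5·(-13.5 − T) = -1.5 − T → 1.5·T = -33.75 − (-1.5) = -32.25.
T = -32.25/1.5 = -21.5 dB.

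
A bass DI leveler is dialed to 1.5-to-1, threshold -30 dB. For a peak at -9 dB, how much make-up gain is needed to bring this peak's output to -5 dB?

Overshoot 21 dB → 21/1.5 = 14 dB after compression, so the compressed level is -30 + 14 = -16 dB.
Make-up = target − compressed = -5 − (-16) = 11 dB.

11 dB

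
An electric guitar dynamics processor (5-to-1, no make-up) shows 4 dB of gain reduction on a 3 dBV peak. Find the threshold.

-2 dBV

Gain reduction = 3 − (-1) = 4 dB; output overshoot = GR / (R − 1) = 4 / 4 = 1 dB.
Threshold = output − output overshoot = -1 − 1 = -2 dBV.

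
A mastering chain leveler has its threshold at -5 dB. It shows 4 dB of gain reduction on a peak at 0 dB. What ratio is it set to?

Input overshoot = 0 − (-5) = 5 dB.
Output overshoot = 5 − 4 = 1 dB.
Ratio = input overshoot / output overshoot = 5 / 1 = 5.

5:1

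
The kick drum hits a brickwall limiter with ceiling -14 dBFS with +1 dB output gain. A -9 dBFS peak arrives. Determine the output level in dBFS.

-13 dBFS

The limiter clamps the peak to its -14 dBFS ceiling.
Output gain then adds 1 dB: -14 + 1 = -13 dBFS.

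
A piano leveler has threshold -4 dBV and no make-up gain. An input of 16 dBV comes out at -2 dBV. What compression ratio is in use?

10:1

Input overshoot = 16 − (-4) = 20 dB; output overshoot = -2 − (-4) = 2 dB.
Ratio = 20 / 2 = 10.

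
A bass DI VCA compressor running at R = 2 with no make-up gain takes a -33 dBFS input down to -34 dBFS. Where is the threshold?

-35 dBFS

Input is 2 dB above T (since output overshoot × R = input overshoot: (-34 − T)·2 = -33 − T gives T = -35 dBFS).
Check: -35 + (-33 − (-35))/2 = -35 + 1 = -34 dBFS. ✓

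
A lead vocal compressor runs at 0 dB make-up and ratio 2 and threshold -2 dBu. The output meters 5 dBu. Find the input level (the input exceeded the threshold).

12 dBu

Post-compression overshoot = 5 − (-2) = 7 dB.
Input overshoot = R × output overshoot = 14 dB → input = -2 + 14 = 12 dBu.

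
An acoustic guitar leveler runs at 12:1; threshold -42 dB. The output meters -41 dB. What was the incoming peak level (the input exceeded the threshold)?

-30 dB

The compressed level sits -41 − (-42) = 1 dB over threshold.
Undo the ratio: input overshoot = 1 × 12 = 12 dB, giving input = -30 dB.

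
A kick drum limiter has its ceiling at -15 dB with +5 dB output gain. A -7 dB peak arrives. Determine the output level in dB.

A brickwall limiter is an ∞:1 compressor: any input above the ceiling is clamped to -15 dB.
Output gain then adds 5 dB: -15 + 5 = -10 dB.

-10 dB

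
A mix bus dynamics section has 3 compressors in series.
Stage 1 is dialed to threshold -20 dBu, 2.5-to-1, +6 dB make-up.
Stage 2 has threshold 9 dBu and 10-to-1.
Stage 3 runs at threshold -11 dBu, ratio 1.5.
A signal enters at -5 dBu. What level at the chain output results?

-9 dBu

Stage 1: -5 dBu is 15 dB over -20 dBu; at 2.5:1 that becomes 6 dB over, giving -14 dBu; +6 dB make-up → -8 dBu.
Stage 2: below threshold (-8 ≤ 9); passes unchanged; output -8 dBu.
Stage 3: overshoot 3 dB → 3/1.5 = 2 dB → -9 dBu.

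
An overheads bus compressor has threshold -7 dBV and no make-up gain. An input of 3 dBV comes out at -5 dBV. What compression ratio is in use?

5:1

Input overshoot = 3 − (-7) = 10 dB; output overshoot = -5 − (-7) = 2 dB.
Ratio = 10 / 2 = 5.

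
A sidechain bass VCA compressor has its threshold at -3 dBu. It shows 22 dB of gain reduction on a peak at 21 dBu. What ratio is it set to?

Input overshoot = 21 − (-3) = 24 dB.
Output overshoot = 24 − 22 = 2 dB.
Ratio = input overshoot / output overshoot = 24 / 2 = 12.

12:1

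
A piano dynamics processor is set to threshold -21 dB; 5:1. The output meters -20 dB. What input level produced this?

-16 dB

The compressed level sits -20 − (-21) = 1 dB over threshold.
Before 5:1 compression the overshoot was 1 × 5 = 5 dB, so input = -21 + 5 = -16 dB.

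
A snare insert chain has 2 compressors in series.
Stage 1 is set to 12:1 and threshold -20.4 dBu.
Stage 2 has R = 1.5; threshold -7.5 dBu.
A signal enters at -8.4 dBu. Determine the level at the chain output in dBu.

Stage 1: 12 dB above -20.4 dBu, reduced 12:1 to 1 dB above → -19.4 dBu.
Stage 2: -19.4 dBu ≤ -7.5 dBu, so stage 2 doesn't engage; output -19.4 dBu.

-19.4 dBu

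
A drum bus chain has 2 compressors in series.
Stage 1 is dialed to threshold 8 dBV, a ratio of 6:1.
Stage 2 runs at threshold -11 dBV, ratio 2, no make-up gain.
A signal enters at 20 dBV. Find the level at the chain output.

Stage 1: 20 dBV is 12 dB over 8 dBV; at 6:1 that becomes 2 dB over, giving 10 dBV.
Stage 2: overshoot 21 dB → 21/2 = 10.5 dB → -0.5 dBV.

-0.5 dBV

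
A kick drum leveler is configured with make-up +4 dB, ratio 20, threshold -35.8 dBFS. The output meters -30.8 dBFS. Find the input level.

-15.8 dBFS

Before make-up, the level was -30.8 − 4 = -34.8 dBFS.
The compressed level sits -34.8 − (-35.8) = 1 dB over threshold.
Before 20:1 compression the overshoot was 1 × 20 = 20 dB, so input = -35.8 + 20 = -15.8 dBFS.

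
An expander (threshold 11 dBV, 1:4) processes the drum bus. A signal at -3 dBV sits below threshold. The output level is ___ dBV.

Below threshold, a 1:4 expander applies gain = (4−1)×(T − x) of attenuation.
(4−1) × 14 = 42 dB, so output = -3 − 42 = -45 dBV.

-45 dBV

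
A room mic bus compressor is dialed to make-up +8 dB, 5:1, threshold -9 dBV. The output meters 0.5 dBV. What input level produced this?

-1.5 dBV

Stripping the +8 dB make-up gives -7.5 dBV at the gain stage.
That's 1.5 dB above the -9 dBV threshold.
Undo the ratio: input overshoot = 1.5 × 5 = 7.5 dB, giving input = -1.5 dBV.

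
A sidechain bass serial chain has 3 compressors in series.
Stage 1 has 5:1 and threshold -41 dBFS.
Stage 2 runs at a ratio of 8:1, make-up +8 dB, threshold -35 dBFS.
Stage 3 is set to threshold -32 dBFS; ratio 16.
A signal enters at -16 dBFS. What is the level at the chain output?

-31.75 dBFS

Stage 1: 25 dB above -41 dBFS, reduced 5:1 to 5 dB above → -36 dBFS.
Stage 2: -36 dBFS is at or below the -35 dBFS threshold — no compression; make-up brings it to -28 dBFS.
Stage 3: overshoot 4 dB → 4/16 = 0.25 dB → -31.75 dBFS.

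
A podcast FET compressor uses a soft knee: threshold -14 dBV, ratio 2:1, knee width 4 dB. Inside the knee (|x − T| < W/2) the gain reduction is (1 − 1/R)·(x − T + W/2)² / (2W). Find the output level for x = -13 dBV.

-13.5625 dBV

x − T + W/2 = -13 − (-14) + 2 = 3.
GR = (1 − 1/2) × 3² / 8 = 0.5 × 9 / 8 = 0.5625 dB.
Output = -13 − 0.5625 = -13.5625 dBV.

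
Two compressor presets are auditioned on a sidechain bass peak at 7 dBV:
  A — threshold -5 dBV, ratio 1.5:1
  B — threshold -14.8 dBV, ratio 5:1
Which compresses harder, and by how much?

B, by 13.44 dB

A: 12 dB over, compressed to 8 dB over, so 4 dB of GR.
B: 21.8 dB over, compressed to 4.36 dB over, so 17.44 dB of GR.
Difference: 13.44 dB in favour of B.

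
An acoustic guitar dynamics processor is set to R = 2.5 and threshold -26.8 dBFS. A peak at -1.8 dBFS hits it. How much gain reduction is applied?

-1.8 dBFS exceeds the threshold by 25 dB.
A 2.5:1 ratio leaves 10 dB of that excess.
So the signal is attenuated by 25 − 10 = 15 dB.

15 dB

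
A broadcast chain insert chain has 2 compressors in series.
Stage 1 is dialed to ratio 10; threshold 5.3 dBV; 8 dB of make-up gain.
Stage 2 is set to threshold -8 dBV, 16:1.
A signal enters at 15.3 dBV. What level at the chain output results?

-6.60625 dBV

Stage 1: 10 dB above 5.3 dBV, reduced 10:1 to 1 dB above → 6.3 dBV; +8 dB make-up → 14.3 dBV.
Stage 2: 22.3 dB above -8 dBV, reduced 16:1 to 1.39375 dB above → -6.60625 dBV.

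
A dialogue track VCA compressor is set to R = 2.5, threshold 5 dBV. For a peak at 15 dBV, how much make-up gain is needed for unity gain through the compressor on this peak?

Without make-up, output = threshold + overshoot/2.5 = 5 + 4 = 9 dBV.
Gap to target: 6 dB.

6 dB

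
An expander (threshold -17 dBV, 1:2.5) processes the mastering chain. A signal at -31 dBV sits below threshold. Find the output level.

-52 dBV

Undershoot = (-17) − (-31) = 14 dB.
At 1:2.5, that expands to 35 dB under threshold.
Output = -17 − 35 = -52 dBV.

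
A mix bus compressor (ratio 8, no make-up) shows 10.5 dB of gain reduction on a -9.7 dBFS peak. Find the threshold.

Gain reduction = -9.7 − (-20.2) = 10.5 dB; output overshoot = GR / (R − 1) = 10.5 / 7 = 1.5 dB.
Threshold = output − output overshoot = -20.2 − 1.5 = -21.7 dBFS.

-21.7 dBFS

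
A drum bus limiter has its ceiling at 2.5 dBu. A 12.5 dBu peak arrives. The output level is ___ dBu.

2.5 dBu

The limiter clamps the peak to its 2.5 dBu ceiling.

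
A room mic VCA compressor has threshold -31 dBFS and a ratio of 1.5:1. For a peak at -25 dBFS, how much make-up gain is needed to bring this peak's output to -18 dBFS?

The peak compresses to -31 + 6/1.5 = -27 dBFS.
To reach -18 dBFS requires -18 − (-27) = 9 dB of make-up.

9 dB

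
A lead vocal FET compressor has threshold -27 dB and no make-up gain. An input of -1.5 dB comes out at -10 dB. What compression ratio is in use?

Input overshoot = -1.5 − (-27) = 25.5 dB; output overshoot = -10 − (-27) = 17 dB.
Ratio = 25.5 / 17 = 1.5.

1.5:1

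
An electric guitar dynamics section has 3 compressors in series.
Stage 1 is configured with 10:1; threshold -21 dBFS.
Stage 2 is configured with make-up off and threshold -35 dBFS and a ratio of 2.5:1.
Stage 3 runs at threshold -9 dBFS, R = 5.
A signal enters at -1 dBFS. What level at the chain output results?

-28.6 dBFS

Stage 1: 20 dB above -21 dBFS, reduced 10:1 to 2 dB above → -19 dBFS.
Stage 2: -19 dBFS is 16 dB over -35 dBFS; at 2.5:1 that becomes 6.4 dB over, giving -28.6 dBFS.
Stage 3: -28.6 dBFS ≤ -9 dBFS, so stage 3 doesn't engage; output -28.6 dBFS.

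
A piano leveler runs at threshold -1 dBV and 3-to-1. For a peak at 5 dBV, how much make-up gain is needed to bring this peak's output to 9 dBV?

Overshoot 6 dB → 6/3 = 2 dB after compression, so the compressed level is -1 + 2 = 1 dBV.
Make-up = target − compressed = 9 − 1 = 8 dB.

8 dB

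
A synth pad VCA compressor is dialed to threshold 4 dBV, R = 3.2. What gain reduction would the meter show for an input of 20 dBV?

Overshoot = 20 − 4 = 16 dB.
At 3.2:1, output sits 16/3.2 = 5 dB above threshold.
Gain reduction = 16 − 5 = 11 dB.

11 dB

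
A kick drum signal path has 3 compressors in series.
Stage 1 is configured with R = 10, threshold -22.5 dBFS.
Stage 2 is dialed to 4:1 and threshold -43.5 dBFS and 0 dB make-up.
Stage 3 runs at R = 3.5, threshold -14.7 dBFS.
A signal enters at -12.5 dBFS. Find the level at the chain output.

Stage 1: overshoot 10 dB → 10/10 = 1 dB → -21.5 dBFS.
Stage 2: overshoot 22 dB → 22/4 = 5.5 dB → -38 dBFS.
Stage 3: -38 dBFS ≤ -14.7 dBFS, so stage 3 doesn't engage; output -38 dBFS.

-38 dBFS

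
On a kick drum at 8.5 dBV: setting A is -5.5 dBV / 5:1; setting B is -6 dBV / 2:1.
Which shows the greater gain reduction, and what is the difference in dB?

A, by 3.95 dB

A: 14 dB over, compressed to 2.8 dB over, so 11.2 dB of GR.
B: 14.5 dB over, compressed to 7.25 dB over, so 7.25 dB of GR.
Difference: 3.95 dB in favour of A.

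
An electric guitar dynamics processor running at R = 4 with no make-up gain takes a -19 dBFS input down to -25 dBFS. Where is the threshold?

Gain reduction = -19 − (-25) = 6 dB; output overshoot = GR / (R − 1) = 6 / 3 = 2 dB.
Threshold = output − output overshoot = -25 − 2 = -27 dBFS.

-27 dBFS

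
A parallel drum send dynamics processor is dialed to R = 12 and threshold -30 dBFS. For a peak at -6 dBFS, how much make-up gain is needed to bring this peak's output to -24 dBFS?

4 dB

The peak compresses to -30 + 24/12 = -28 dBFS.
To reach -24 dBFS requires -24 − (-28) = 4 dB of make-up.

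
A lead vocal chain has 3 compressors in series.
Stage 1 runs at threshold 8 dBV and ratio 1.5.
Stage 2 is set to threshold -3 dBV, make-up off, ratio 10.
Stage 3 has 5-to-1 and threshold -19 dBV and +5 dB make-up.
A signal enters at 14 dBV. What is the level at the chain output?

Stage 1: overshoot 6 dB → 6/1.5 = 4 dB → 12 dBV.
Stage 2: 12 dBV is 15 dB over -3 dBV; at 10:1 that becomes 1.5 dB over, giving -1.5 dBV.
Stage 3: overshoot 17.5 dB → 17.5/5 = 3.5 dB → -15.5 dBV; +5 dB make-up → -10.5 dBV.

-10.5 dBV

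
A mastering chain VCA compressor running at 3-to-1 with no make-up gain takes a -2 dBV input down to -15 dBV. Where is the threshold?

Let T be the threshold. Output overshoot = (input overshoot)/R, so -15 − T = (-2 − T)/3.
3·(-15 − T) = -2 − T → 2·T = -45 − (-2) = -43.
T = -43/2 = -21.5 dBV.

-21.5 dBV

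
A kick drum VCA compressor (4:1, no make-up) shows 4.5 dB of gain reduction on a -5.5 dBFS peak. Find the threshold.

Input is 6 dB above T (since output overshoot × R = input overshoot: (-10 − T)·4 = -5.5 − T gives T = -11.5 dBFS).
Check: -11.5 + (-5.5 − (-11.5))/4 = -11.5 + 1.5 = -10 dBFS. ✓

-11.5 dBFS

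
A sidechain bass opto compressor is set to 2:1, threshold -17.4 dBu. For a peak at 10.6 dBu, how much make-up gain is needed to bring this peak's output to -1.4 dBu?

2 dB

The peak compresses to -17.4 + 28/2 = -3.4 dBu.
To reach -1.4 dBu requires -1.4 − (-3.4) = 2 dB of make-up.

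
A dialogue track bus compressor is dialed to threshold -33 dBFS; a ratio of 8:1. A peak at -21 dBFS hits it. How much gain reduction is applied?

10.5 dB

Overshoot = -21 − (-33) = 12 dB.
After 8:1 compression the overshoot becomes 12/8 = 1.5 dB.
Gain reduction = 12 − 1.5 = 10.5 dB.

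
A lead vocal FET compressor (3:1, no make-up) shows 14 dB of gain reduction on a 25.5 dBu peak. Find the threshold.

Gain reduction = 25.5 − 11.5 = 14 dB; output overshoot = GR / (R − 1) = 14 / 2 = 7 dB.
Threshold = output − output overshoot = 11.5 − 7 = 4.5 dBu.

4.5 dBu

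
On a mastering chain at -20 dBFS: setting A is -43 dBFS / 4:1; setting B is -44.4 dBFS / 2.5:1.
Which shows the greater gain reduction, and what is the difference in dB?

A, by 2.61 dB

A: 23 dB over, compressed to 5.75 dB over, so 17.25 dB of GR.
B: 24.4 dB over, compressed to 9.76 dB over, so 14.64 dB of GR.
A applies 2.61 dB more gain reduction.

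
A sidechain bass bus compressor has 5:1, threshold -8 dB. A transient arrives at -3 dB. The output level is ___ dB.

-7 dB

Overshoot: -3 − (-8) = 5 dB.
The 5 dB excess becomes 1 dB after 5:1 reduction.
Output = -8 + 1 = -7 dB.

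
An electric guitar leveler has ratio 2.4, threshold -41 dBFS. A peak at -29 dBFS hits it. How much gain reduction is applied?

7 dB

The signal is 12 dB above threshold.
After 2.4:1 compression the overshoot becomes 12/2.4 = 5 dB.
So the signal is attenuated by 12 − 5 = 7 dB.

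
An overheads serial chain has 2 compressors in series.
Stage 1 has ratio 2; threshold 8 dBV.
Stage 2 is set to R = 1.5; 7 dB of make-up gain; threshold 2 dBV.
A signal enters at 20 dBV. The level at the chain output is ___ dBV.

17 dBV

Stage 1: 12 dB above 8 dBV, reduced 2:1 to 6 dB above → 14 dBV.
Stage 2: 12 dB above 2 dBV, reduced 1.5:1 to 8 dB above → 10 dBV; +7 dB make-up → 17 dBV.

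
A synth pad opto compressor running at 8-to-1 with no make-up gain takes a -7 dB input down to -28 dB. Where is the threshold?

-31 dB

Gain reduction = -7 − (-28) = 21 dB; output overshoot = GR / (R − 1) = 21 / 7 = 3 dB.
Threshold = output − output overshoot = -28 − 3 = -31 dB.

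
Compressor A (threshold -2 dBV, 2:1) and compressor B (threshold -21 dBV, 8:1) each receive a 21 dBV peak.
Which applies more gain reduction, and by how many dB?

B, by 25.25 dB

A: GR = 23 − 23/2 = 11.5 dB.
B: GR = 42 − 42/8 = 36.75 dB.
Difference: 25.25 dB in favour of B.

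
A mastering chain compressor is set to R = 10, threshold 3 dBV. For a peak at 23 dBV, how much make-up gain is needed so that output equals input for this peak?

18 dB

Without make-up, output = threshold + overshoot/10 = 3 + 2 = 5 dBV.
Gap to target: 18 dB.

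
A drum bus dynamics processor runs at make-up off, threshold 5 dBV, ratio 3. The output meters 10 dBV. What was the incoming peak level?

20 dBV

That's 5 dB above the 5 dBV threshold.
Input overshoot = R × output overshoot = 15 dB → input = 5 + 15 = 20 dBV.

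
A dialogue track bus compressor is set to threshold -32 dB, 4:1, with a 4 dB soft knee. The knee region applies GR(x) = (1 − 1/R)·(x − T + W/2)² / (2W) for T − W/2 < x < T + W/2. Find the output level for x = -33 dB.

x − T + W/2 = -33 − (-32) + 2 = 1.
GR = (1 − 1/4) × 1² / 8 = 0.75 × 1 / 8 = 0.09375 dB.
Output = -33 − 0.09375 = -33.09375 dB.

-33.09375 dB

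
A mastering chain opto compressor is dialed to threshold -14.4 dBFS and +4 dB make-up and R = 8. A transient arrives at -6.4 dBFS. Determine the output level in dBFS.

-9.4 dBFS

The input is 8 dB above the -14.4 dBFS threshold.
8:1 compression reduces that to 8/8 = 1 dB over.
So the level is -14.4 + 1 = -13.4 dBFS; make-up adds 4 dB, giving -9.4 dBFS.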